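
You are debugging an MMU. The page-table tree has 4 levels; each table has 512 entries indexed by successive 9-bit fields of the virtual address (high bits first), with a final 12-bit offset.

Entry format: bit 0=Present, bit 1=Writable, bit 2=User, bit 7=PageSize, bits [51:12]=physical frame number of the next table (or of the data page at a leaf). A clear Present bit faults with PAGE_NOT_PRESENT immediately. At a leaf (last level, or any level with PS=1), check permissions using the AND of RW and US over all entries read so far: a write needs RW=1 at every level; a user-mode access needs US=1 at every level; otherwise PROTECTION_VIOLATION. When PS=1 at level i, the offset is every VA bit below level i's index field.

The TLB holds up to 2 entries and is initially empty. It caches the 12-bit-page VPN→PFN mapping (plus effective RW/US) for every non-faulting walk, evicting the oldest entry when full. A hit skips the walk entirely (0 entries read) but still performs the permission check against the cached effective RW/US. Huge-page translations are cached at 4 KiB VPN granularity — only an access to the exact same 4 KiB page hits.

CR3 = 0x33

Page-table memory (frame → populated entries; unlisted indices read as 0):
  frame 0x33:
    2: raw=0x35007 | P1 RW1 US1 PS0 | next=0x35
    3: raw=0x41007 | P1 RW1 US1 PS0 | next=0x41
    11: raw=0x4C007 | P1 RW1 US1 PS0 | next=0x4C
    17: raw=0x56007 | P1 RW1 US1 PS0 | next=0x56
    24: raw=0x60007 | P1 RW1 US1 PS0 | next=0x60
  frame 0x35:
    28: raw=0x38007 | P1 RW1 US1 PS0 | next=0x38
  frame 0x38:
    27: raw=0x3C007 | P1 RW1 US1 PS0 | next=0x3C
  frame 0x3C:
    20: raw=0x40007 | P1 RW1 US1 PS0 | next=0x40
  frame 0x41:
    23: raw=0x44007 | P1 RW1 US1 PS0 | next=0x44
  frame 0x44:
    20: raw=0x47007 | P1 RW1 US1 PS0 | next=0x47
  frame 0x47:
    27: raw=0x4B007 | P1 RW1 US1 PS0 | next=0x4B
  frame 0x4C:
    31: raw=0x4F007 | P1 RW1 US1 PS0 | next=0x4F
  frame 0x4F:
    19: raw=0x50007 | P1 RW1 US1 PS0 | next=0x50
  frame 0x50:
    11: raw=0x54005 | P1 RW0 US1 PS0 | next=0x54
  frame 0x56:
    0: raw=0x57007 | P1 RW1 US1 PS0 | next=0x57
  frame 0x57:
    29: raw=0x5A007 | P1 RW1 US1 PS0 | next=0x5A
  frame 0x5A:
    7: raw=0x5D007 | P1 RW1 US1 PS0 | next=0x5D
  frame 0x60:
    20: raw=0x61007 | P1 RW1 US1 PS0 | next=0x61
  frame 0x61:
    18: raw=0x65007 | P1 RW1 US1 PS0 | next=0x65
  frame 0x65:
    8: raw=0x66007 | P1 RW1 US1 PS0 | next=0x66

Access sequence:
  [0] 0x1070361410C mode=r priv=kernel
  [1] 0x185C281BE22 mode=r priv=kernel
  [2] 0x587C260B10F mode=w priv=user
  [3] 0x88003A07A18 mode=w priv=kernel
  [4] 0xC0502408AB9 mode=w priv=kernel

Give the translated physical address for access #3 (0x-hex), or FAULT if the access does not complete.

Per-access translation:
#0 VA=0x1070361410C (r,kernel):
  lvl0: tbl 0x33, slot 2 ⇒ 0x35007 (P1/RW1/US1/PS0)
  lvl1: tbl 0x35, slot 28 ⇒ 0x38007 (P1/RW1/US1/PS0)
  lvl2: tbl 0x38, slot 27 ⇒ 0x3C007 (P1/RW1/US1/PS0)
  lvl3: tbl 0x3C, slot 20 ⇒ 0x40007 (P1/RW1/US1/PS0)
  ⇒ phys 0x4010C  [4 reads]
#1 VA=0x185C281BE22 (r,kernel):
  lvl0: tbl 0x33, slot 3 ⇒ 0x41007 (P1/RW1/US1/PS0)
  lvl1: tbl 0x41, slot 23 ⇒ 0x44007 (P1/RW1/US1/PS0)
  lvl2: tbl 0x44, slot 20 ⇒ 0x47007 (P1/RW1/US1/PS0)
  lvl3: tbl 0x47, slot 27 ⇒ 0x4B007 (P1/RW1/US1/PS0)
  ⇒ phys 0x4BE22  [4 reads]
#2 VA=0x587C260B10F (w,user):
  lvl0: tbl 0x33, slot 11 ⇒ 0x4C007 (P1/RW1/US1/PS0)
  lvl1: tbl 0x4C, slot 31 ⇒ 0x4F007 (P1/RW1/US1/PS0)
  lvl2: tbl 0x4F, slot 19 ⇒ 0x50007 (P1/RW1/US1/PS0)
  lvl3: tbl 0x50, slot 11 ⇒ 0x54005 (P1/RW0/US1/PS0)
  ⇒ fault: PROTECTION_VIOLATION  — 4 lookups
#3 VA=0x88003A07A18 (w,kernel):
  lvl0: tbl 0x33, slot 17 ⇒ 0x56007 (P1/RW1/US1/PS0)
  lvl1: tbl 0x56, slot 0 ⇒ 0x57007 (P1/RW1/US1/PS0)
  lvl2: tbl 0x57, slot 29 ⇒ 0x5A007 (P1/RW1/US1/PS0)
  lvl3: tbl 0x5A, slot 7 ⇒ 0x5D007 (P1/RW1/US1/PS0)
  ⇒ phys 0x5DA18  [4 reads]
#4 VA=0xC0502408AB9 (w,kernel):
  lvl0: tbl 0x33, slot 24 ⇒ 0x60007 (P1/RW1/US1/PS0)
  lvl1: tbl 0x60, slot 20 ⇒ 0x61007 (P1/RW1/US1/PS0)
  lvl2: tbl 0x61, slot 18 ⇒ 0x65007 (P1/RW1/US1/PS0)
  lvl3: tbl 0x65, slot 8 ⇒ 0x66007 (P1/RW1/US1/PS0)
  ⇒ phys 0x66AB9  [4 reads]

Access #3 PA: 0x5DA18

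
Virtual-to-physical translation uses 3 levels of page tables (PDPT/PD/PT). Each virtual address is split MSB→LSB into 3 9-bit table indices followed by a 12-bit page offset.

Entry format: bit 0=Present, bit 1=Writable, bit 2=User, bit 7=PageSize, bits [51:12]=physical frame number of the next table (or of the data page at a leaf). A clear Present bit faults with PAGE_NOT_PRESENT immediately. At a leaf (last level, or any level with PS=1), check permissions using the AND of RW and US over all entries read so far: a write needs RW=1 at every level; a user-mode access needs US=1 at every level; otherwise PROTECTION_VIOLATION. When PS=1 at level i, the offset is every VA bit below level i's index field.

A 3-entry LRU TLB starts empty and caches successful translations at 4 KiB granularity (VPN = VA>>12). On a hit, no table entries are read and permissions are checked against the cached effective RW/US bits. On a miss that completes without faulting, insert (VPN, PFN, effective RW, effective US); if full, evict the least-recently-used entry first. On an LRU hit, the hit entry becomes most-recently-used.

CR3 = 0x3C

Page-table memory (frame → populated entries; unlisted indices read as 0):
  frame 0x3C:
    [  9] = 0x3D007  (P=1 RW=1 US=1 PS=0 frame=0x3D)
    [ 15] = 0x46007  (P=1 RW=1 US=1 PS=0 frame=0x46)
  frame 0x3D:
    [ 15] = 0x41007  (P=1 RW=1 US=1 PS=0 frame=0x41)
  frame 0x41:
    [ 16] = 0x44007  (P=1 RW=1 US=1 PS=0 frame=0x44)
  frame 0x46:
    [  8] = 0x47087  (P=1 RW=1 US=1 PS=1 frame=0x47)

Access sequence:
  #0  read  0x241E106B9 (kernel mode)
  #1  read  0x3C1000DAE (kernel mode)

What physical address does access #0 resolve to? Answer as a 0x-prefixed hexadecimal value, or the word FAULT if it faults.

Per-access translation:
#0 VA=0x241E106B9 (r,kernel):
  L0 @0x3C[9] → 0x3D007  P=1,RW=1,US=1,PS=0
  L1 @0x3D[15] → 0x41007  P=1,RW=1,US=1,PS=0
  L2 @0x41[16] → 0x44007  P=1,RW=1,US=1,PS=0
  → PA=0x446B9  (3 entries read)
#1 VA=0x3C1000DAE (r,kernel):
  L0 @0x3C[15] → 0x46007  P=1,RW=1,US=1,PS=0
  L1 @0x46[8] → 0x47087  P=1,RW=1,US=1,PS=1
  → PA=0x47DAE (huge @L1)  (2 entries read)

Access #0 PA: 0x446B9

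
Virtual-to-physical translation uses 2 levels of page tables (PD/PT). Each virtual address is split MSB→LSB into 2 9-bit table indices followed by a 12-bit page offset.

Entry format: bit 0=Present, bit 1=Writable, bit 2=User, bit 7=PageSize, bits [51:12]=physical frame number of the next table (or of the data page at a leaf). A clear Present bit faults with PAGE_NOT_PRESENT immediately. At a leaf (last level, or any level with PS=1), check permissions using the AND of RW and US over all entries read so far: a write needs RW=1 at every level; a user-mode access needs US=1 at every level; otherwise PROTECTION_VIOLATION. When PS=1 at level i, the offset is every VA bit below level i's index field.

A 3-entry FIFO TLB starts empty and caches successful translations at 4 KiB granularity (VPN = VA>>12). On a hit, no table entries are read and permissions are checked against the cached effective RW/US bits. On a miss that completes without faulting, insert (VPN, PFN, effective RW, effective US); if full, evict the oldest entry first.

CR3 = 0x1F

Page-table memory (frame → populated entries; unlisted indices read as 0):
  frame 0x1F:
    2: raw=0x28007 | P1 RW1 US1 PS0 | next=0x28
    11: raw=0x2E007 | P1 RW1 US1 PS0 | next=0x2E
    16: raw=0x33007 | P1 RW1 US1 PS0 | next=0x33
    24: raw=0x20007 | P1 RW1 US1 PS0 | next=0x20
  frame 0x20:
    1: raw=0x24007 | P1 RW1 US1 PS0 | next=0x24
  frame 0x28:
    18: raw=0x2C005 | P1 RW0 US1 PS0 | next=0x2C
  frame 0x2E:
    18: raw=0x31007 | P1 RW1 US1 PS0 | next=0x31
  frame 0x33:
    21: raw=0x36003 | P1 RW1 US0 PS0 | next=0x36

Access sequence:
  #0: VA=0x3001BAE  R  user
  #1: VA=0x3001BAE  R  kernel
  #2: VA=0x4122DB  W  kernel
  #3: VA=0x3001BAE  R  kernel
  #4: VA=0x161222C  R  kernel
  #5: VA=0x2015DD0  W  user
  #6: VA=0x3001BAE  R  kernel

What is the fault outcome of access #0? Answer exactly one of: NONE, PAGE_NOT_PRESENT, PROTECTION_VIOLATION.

Trace:
#0 VA=0x3001BAE (r,user):
  [0] read 0x1F idx=24: raw=0x20007 flags P=1 W=1 U=1 S=0
  [1] read 0x20 idx=1: raw=0x24007 flags P=1 W=1 U=1 S=0
  ⇒ phys 0x24BAE  [2 reads]
#1 VA=0x3001BAE (r,kernel):
  TLB hit vpn=0x3001 → PA=0x24BAE
#2 VA=0x4122DB (w,kernel):
  [0] read 0x1F idx=2: raw=0x28007 flags P=1 W=1 U=1 S=0
  [1] read 0x28 idx=18: raw=0x2C005 flags P=1 W=0 U=1 S=0
  → PROTECTION_VIOLATION  (2 entries read)
#3 VA=0x3001BAE (r,kernel):
  TLB hit vpn=0x3001 → PA=0x24BAE
#4 VA=0x161222C (r,kernel):
  [0] read 0x1F idx=11: raw=0x2E007 flags P=1 W=1 U=1 S=0
  [1] read 0x2E idx=18: raw=0x31007 flags P=1 W=1 U=1 S=0
  ⇒ phys 0x3122C  [2 reads]
#5 VA=0x2015DD0 (w,user):
  [0] read 0x1F idx=16: raw=0x33007 flags P=1 W=1 U=1 S=0
  [1] read 0x33 idx=21: raw=0x36003 flags P=1 W=1 U=0 S=0
  → PROTECTION_VIOLATION  (2 entries read)
#6 VA=0x3001BAE (r,kernel):
  TLB hit vpn=0x3001 → PA=0x24BAE

Access #0 fault: NONE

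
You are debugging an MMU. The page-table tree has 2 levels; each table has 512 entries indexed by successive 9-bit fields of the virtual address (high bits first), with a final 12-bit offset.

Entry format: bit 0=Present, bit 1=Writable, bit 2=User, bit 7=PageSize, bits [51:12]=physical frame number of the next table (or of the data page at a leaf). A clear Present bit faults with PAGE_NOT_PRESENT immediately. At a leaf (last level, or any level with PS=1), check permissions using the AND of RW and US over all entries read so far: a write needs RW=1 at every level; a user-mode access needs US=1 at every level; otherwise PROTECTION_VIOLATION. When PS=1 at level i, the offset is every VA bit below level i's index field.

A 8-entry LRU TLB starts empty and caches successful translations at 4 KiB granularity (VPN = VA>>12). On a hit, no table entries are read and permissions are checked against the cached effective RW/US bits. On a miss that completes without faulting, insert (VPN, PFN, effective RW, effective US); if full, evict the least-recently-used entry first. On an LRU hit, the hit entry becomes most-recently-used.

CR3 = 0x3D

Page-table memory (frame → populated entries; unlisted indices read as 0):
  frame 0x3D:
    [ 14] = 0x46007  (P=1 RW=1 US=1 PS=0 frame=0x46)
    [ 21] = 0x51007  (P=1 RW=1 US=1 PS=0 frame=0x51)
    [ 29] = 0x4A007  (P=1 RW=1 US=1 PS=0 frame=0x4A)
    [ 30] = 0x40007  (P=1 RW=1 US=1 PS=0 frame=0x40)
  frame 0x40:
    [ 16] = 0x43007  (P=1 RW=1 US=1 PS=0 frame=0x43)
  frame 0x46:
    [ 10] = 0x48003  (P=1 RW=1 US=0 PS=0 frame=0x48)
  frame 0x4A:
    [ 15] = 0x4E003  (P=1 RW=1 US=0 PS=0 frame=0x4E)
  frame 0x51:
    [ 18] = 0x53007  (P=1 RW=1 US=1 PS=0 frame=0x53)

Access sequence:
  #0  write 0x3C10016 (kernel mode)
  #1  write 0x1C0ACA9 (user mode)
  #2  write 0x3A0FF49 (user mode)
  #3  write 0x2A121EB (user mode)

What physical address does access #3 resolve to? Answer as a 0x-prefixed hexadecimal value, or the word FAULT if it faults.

Walk each access:
#0 VA=0x3C10016 (w,kernel):
  L0 @0x3D[30] → 0x40007  P=1,RW=1,US=1,PS=0
  L1 @0x40[16] → 0x43007  P=1,RW=1,US=1,PS=0
  ⇒ phys 0x43016  [2 reads]
#1 VA=0x1C0ACA9 (w,user):
  L0 @0x3D[14] → 0x46007  P=1,RW=1,US=1,PS=0
  L1 @0x46[10] → 0x48003  P=1,RW=1,US=0,PS=0
  ⇒ fault: PROTECTION_VIOLATION  — 2 lookups
#2 VA=0x3A0FF49 (w,user):
  L0 @0x3D[29] → 0x4A007  P=1,RW=1,US=1,PS=0
  L1 @0x4A[15] → 0x4E003  P=1,RW=1,US=0,PS=0
  ⇒ fault: PROTECTION_VIOLATION  — 2 lookups
#3 VA=0x2A121EB (w,user):
  L0 @0x3D[21] → 0x51007  P=1,RW=1,US=1,PS=0
  L1 @0x51[18] → 0x53007  P=1,RW=1,US=1,PS=0
  ⇒ phys 0x531EB  [2 reads]

Access #3 PA: 0x531EB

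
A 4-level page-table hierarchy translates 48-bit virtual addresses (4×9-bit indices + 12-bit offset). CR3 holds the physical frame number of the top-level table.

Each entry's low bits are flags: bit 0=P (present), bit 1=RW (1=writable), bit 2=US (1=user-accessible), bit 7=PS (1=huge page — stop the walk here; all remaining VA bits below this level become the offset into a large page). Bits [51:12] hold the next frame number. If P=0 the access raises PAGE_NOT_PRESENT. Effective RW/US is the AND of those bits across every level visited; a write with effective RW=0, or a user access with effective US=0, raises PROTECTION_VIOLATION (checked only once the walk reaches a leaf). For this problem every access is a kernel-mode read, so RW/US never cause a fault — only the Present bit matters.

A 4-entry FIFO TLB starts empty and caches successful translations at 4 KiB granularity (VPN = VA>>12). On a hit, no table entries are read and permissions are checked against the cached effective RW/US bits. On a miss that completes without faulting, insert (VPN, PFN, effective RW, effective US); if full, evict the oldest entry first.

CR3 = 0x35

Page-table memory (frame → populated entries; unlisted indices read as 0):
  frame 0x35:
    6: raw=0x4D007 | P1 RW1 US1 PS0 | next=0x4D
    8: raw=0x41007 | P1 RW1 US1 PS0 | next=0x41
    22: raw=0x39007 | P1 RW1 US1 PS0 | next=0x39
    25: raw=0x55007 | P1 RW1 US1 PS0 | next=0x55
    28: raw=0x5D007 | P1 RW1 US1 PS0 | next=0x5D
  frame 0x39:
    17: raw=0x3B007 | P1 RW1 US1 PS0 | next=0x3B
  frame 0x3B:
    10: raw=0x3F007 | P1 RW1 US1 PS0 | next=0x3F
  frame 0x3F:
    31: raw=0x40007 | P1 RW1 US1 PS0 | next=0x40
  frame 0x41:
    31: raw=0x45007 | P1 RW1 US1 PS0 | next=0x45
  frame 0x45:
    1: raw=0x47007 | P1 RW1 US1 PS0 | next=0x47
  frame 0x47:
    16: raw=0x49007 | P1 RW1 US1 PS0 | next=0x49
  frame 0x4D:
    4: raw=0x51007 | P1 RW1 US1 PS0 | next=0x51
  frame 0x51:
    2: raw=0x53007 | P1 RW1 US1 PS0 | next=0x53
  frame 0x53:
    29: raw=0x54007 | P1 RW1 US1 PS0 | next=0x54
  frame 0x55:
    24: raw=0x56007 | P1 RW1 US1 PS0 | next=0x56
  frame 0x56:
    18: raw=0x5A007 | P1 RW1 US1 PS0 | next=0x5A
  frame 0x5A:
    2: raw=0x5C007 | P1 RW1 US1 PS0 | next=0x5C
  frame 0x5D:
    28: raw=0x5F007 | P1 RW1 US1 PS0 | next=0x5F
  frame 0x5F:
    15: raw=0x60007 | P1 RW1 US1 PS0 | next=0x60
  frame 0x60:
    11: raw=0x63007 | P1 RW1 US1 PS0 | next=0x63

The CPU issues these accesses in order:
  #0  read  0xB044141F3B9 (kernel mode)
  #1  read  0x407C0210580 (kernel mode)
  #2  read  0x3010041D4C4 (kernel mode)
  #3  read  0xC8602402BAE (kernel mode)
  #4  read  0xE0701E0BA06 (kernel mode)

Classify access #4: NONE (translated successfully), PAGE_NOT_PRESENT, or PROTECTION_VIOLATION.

Trace:
#0 VA=0xB044141F3B9 (r,kernel):
  [0] read 0x35 idx=22: raw=0x39007 flags P=1 W=1 U=1 S=0
  [1] read 0x39 idx=17: raw=0x3B007 flags P=1 W=1 U=1 S=0
  [2] read 0x3B idx=10: raw=0x3F007 flags P=1 W=1 U=1 S=0
  [3] read 0x3F idx=31: raw=0x40007 flags P=1 W=1 U=1 S=0
  ⇒ phys 0x403B9  [4 reads]
#1 VA=0x407C0210580 (r,kernel):
  [0] read 0x35 idx=8: raw=0x41007 flags P=1 W=1 U=1 S=0
  [1] read 0x41 idx=31: raw=0x45007 flags P=1 W=1 U=1 S=0
  [2] read 0x45 idx=1: raw=0x47007 flags P=1 W=1 U=1 S=0
  [3] read 0x47 idx=16: raw=0x49007 flags P=1 W=1 U=1 S=0
  ⇒ phys 0x49580  [4 reads]
#2 VA=0x3010041D4C4 (r,kernel):
  [0] read 0x35 idx=6: raw=0x4D007 flags P=1 W=1 U=1 S=0
  [1] read 0x4D idx=4: raw=0x51007 flags P=1 W=1 U=1 S=0
  [2] read 0x51 idx=2: raw=0x53007 flags P=1 W=1 U=1 S=0
  [3] read 0x53 idx=29: raw=0x54007 flags P=1 W=1 U=1 S=0
  ⇒ phys 0x544C4  [4 reads]
#3 VA=0xC8602402BAE (r,kernel):
  [0] read 0x35 idx=25: raw=0x55007 flags P=1 W=1 U=1 S=0
  [1] read 0x55 idx=24: raw=0x56007 flags P=1 W=1 U=1 S=0
  [2] read 0x56 idx=18: raw=0x5A007 flags P=1 W=1 U=1 S=0
  [3] read 0x5A idx=2: raw=0x5C007 flags P=1 W=1 U=1 S=0
  ⇒ phys 0x5CBAE  [4 reads]
#4 VA=0xE0701E0BA06 (r,kernel):
  [0] read 0x35 idx=28: raw=0x5D007 flags P=1 W=1 U=1 S=0
  [1] read 0x5D idx=28: raw=0x5F007 flags P=1 W=1 U=1 S=0
  [2] read 0x5F idx=15: raw=0x60007 flags P=1 W=1 U=1 S=0
  [3] read 0x60 idx=11: raw=0x63007 flags P=1 W=1 U=1 S=0
  ⇒ phys 0x63A06  [4 reads]

Access #4 fault: NONE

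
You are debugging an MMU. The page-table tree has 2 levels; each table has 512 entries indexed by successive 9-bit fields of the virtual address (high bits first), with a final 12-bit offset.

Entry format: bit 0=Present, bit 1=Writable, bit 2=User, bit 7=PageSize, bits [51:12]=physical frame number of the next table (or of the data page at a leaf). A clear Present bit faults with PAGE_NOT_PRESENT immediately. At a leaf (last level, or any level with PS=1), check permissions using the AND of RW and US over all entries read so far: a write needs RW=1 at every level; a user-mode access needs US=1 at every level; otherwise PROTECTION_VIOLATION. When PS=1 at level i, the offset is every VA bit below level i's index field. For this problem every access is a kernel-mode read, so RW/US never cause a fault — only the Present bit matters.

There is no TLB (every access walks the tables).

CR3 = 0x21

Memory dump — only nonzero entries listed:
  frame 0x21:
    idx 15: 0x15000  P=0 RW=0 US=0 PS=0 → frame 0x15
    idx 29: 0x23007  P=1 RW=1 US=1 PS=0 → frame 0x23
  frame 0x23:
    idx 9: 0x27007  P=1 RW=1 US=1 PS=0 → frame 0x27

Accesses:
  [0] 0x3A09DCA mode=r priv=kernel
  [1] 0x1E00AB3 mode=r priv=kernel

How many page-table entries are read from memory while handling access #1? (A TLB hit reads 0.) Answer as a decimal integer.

Per-access translation:
#0 VA=0x3A09DCA (r,kernel):
  L0: frame=0x21 idx=29 entry=0x23007 [P=1 RW=1 US=1 PS=0]
  L1: frame=0x23 idx=9 entry=0x27007 [P=1 RW=1 US=1 PS=0]
  ✓ 0x27DCA  — 2 lookups
#1 VA=0x1E00AB3 (r,kernel):
  L0: frame=0x21 idx=15 entry=0x15000 [P=0 RW=0 US=0 PS=0]
  ✗ PAGE_NOT_PRESENT  [1 reads]

Entries read for #1: 1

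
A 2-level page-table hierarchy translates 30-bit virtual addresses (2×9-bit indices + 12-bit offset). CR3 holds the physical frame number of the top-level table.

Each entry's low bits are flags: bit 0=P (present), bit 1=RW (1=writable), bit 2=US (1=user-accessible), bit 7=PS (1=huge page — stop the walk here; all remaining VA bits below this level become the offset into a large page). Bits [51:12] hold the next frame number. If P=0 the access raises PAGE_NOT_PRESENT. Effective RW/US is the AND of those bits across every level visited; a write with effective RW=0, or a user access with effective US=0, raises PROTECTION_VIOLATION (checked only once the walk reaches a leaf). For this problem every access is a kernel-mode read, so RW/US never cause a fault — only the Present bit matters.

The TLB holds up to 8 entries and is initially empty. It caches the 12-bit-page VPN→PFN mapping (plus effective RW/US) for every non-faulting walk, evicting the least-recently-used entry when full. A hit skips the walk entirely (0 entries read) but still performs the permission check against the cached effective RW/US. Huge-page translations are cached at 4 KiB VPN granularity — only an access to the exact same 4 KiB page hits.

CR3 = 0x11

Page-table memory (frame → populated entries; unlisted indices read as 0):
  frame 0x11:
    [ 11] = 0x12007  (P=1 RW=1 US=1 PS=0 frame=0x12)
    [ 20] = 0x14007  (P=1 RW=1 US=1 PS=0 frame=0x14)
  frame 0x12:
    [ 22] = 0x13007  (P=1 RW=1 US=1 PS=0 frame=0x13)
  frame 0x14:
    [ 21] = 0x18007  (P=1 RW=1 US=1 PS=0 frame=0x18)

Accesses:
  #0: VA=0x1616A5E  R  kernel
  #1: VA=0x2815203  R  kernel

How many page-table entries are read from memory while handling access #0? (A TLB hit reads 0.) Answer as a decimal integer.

Per-access translation:
#0 VA=0x1616A5E (r,kernel):
  lvl0: tbl 0x11, slot 11 ⇒ 0x12007 (P1/RW1/US1/PS0)
  lvl1: tbl 0x12, slot 22 ⇒ 0x13007 (P1/RW1/US1/PS0)
  ✓ 0x13A5E  — 2 lookups
#1 VA=0x2815203 (r,kernel):
  lvl0: tbl 0x11, slot 20 ⇒ 0x14007 (P1/RW1/US1/PS0)
  lvl1: tbl 0x14, slot 21 ⇒ 0x18007 (P1/RW1/US1/PS0)
  ✓ 0x18203  — 2 lookups

Entries read for #0: 2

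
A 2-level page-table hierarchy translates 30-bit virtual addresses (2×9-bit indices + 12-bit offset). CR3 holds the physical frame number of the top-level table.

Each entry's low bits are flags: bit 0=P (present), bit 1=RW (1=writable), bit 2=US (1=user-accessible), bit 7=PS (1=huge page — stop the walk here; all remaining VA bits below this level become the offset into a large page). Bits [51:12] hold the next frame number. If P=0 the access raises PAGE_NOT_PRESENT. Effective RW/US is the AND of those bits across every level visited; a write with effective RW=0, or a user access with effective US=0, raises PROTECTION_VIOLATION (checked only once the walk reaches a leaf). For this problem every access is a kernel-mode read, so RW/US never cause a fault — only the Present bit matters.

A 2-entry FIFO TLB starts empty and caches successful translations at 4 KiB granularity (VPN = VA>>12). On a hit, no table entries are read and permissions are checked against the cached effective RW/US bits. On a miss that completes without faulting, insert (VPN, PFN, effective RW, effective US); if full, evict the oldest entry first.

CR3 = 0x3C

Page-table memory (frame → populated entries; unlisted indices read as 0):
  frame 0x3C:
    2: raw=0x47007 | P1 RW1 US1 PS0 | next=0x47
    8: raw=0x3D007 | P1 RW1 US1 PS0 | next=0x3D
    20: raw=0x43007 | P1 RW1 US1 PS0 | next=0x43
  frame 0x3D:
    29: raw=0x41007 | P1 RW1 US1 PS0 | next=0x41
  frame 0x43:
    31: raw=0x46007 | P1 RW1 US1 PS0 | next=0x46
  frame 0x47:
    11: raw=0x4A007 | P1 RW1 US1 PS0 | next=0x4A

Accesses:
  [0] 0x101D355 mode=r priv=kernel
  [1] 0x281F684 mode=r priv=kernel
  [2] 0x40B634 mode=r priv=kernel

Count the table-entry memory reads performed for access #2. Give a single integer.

Trace:
#0 VA=0x101D355 (r,kernel):
  L0 @0x3C[8] → 0x3D007  P=1,RW=1,US=1,PS=0
  L1 @0x3D[29] → 0x41007  P=1,RW=1,US=1,PS=0
  ⇒ phys 0x41355  [2 reads]
#1 VA=0x281F684 (r,kernel):
  L0 @0x3C[20] → 0x43007  P=1,RW=1,US=1,PS=0
  L1 @0x43[31] → 0x46007  P=1,RW=1,US=1,PS=0
  ⇒ phys 0x46684  [2 reads]
#2 VA=0x40B634 (r,kernel):
  L0 @0x3C[2] → 0x47007  P=1,RW=1,US=1,PS=0
  L1 @0x47[11] → 0x4A007  P=1,RW=1,US=1,PS=0
  ⇒ phys 0x4A634  [2 reads]

Entries read for #2: 2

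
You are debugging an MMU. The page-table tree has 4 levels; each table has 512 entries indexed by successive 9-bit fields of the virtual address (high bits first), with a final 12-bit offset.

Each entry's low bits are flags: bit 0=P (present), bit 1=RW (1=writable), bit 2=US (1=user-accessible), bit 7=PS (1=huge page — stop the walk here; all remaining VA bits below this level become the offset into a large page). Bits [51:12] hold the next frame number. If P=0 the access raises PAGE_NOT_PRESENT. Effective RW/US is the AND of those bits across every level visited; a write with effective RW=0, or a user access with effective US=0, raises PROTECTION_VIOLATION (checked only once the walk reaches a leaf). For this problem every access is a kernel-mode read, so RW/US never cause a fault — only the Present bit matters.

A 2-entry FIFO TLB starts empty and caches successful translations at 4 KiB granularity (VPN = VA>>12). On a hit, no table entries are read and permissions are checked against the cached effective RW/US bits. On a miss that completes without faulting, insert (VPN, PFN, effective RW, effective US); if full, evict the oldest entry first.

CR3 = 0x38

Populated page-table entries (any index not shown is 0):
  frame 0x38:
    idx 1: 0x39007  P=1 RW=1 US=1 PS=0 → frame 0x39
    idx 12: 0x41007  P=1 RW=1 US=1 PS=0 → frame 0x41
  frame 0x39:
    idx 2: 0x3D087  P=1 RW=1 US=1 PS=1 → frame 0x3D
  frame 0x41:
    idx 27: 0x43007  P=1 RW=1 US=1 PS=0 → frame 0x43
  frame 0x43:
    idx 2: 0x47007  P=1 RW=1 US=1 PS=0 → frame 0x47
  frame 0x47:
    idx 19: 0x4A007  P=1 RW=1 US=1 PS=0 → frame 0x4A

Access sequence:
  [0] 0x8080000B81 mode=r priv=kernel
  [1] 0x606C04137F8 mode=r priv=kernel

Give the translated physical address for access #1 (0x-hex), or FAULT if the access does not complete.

Walk each access:
#0 VA=0x8080000B81 (r,kernel):
  [0] read 0x38 idx=1: raw=0x39007 flags P=1 W=1 U=1 S=0
  [1] read 0x39 idx=2: raw=0x3D087 flags P=1 W=1 U=1 S=1
  ✓ 0x3DB81 (huge @L1)  — 2 lookups
#1 VA=0x606C04137F8 (r,kernel):
  [0] read 0x38 idx=12: raw=0x41007 flags P=1 W=1 U=1 S=0
  [1] read 0x41 idx=27: raw=0x43007 flags P=1 W=1 U=1 S=0
  [2] read 0x43 idx=2: raw=0x47007 flags P=1 W=1 U=1 S=0
  [3] read 0x47 idx=19: raw=0x4A007 flags P=1 W=1 U=1 S=0
  ✓ 0x4A7F8  — 4 lookups

Access #1 PA: 0x4A7F8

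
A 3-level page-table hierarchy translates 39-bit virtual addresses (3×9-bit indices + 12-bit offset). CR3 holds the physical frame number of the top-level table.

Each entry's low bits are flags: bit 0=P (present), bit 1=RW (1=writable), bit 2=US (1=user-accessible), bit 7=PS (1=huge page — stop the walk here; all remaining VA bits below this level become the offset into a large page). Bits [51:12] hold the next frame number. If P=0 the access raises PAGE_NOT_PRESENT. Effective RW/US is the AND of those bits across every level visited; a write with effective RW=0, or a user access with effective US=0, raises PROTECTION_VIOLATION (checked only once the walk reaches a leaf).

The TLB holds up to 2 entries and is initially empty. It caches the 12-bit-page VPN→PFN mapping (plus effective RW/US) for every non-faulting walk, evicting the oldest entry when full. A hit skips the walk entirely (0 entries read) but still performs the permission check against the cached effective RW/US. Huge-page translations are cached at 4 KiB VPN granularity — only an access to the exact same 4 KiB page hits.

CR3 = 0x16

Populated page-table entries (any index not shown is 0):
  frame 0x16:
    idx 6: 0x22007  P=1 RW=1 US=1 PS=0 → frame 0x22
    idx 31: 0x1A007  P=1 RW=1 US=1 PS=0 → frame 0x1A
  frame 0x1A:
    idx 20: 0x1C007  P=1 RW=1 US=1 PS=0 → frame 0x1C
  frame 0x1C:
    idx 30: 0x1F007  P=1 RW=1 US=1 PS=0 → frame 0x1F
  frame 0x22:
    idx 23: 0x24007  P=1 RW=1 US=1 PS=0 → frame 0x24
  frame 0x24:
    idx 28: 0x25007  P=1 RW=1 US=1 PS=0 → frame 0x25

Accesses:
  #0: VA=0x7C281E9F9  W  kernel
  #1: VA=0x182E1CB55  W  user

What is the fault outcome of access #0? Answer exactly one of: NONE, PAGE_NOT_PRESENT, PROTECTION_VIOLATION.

Walk each access:
#0 VA=0x7C281E9F9 (w,kernel):
  L0: frame=0x16 idx=31 entry=0x1A007 [P=1 RW=1 US=1 PS=0]
  L1: frame=0x1A idx=20 entry=0x1C007 [P=1 RW=1 US=1 PS=0]
  L2: frame=0x1C idx=30 entry=0x1F007 [P=1 RW=1 US=1 PS=0]
  ✓ 0x1F9F9  — 3 lookups
#1 VA=0x182E1CB55 (w,user):
  L0: frame=0x16 idx=6 entry=0x22007 [P=1 RW=1 US=1 PS=0]
  L1: frame=0x22 idx=23 entry=0x24007 [P=1 RW=1 US=1 PS=0]
  L2: frame=0x24 idx=28 entry=0x25007 [P=1 RW=1 US=1 PS=0]
  ✓ 0x25B55  — 3 lookups

Access #0 fault: NONE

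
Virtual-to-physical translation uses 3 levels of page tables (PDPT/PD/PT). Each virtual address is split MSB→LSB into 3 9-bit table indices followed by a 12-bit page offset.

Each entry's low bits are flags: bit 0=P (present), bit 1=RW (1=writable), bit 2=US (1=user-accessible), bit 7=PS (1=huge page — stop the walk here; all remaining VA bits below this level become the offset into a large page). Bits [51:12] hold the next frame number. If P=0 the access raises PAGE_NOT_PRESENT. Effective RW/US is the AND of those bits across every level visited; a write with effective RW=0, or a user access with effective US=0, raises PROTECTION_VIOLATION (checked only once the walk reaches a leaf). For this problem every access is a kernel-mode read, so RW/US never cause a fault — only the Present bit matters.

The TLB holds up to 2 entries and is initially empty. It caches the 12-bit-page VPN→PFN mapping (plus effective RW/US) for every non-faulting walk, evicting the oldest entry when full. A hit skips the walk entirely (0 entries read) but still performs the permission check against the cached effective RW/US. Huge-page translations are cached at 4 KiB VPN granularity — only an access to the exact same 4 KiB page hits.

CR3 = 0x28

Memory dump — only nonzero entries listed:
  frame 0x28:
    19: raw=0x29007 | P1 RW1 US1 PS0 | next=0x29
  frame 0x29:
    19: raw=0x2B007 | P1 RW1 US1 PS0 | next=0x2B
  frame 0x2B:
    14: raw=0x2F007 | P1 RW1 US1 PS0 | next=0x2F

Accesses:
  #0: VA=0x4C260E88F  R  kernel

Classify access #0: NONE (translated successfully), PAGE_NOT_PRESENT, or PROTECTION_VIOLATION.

Per-access translation:
#0 VA=0x4C260E88F (r,kernel):
  lvl0: tbl 0x28, slot 19 ⇒ 0x29007 (P1/RW1/US1/PS0)
  lvl1: tbl 0x29, slot 19 ⇒ 0x2B007 (P1/RW1/US1/PS0)
  lvl2: tbl 0x2B, slot 14 ⇒ 0x2F007 (P1/RW1/US1/PS0)
  ⇒ phys 0x2F88F  [3 reads]

Access #0 fault: NONE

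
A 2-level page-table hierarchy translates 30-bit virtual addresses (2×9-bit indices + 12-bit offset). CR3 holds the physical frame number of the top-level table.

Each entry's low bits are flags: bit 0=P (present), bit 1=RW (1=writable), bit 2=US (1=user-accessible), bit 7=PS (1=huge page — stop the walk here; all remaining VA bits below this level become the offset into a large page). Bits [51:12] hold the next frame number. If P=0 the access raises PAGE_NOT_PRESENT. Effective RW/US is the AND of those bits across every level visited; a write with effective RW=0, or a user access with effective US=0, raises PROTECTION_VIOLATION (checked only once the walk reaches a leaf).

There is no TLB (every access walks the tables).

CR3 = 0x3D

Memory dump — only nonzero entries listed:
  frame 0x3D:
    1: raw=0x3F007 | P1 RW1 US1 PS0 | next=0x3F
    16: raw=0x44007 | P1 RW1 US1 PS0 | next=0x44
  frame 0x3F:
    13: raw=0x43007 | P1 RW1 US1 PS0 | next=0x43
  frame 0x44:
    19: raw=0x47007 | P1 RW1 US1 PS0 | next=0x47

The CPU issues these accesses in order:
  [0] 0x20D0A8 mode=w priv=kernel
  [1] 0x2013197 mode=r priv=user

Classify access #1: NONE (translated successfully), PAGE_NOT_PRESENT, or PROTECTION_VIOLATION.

Trace:
#0 VA=0x20D0A8 (w,kernel):
  L0 @0x3D[1] → 0x3F007  P=1,RW=1,US=1,PS=0
  L1 @0x3F[13] → 0x43007  P=1,RW=1,US=1,PS=0
  ✓ 0x430A8  — 2 lookups
#1 VA=0x2013197 (r,user):
  L0 @0x3D[16] → 0x44007  P=1,RW=1,US=1,PS=0
  L1 @0x44[19] → 0x47007  P=1,RW=1,US=1,PS=0
  ✓ 0x47197  — 2 lookups

Access #1 fault: NONE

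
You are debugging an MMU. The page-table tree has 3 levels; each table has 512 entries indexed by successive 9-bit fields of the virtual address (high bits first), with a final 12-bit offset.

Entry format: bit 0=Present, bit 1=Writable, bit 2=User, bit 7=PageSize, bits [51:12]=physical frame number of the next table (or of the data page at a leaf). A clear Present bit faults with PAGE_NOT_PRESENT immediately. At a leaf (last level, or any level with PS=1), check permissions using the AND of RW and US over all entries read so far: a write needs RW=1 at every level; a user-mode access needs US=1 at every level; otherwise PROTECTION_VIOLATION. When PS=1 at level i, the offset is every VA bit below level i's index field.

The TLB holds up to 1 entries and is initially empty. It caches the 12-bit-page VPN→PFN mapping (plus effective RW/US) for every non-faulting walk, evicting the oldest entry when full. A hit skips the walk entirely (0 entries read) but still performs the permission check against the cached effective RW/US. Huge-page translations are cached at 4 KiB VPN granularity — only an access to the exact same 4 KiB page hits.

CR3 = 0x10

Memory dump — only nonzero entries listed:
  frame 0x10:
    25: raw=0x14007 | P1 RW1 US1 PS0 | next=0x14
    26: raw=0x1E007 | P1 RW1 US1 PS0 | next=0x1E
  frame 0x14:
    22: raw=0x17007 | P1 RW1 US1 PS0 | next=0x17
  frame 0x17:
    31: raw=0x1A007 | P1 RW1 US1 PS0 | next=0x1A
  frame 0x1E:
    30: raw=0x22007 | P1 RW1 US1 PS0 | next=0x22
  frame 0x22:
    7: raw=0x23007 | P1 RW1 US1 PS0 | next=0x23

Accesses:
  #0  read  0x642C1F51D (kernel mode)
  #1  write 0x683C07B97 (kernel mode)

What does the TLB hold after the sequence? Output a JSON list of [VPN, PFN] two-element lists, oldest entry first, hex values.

Walk each access:
#0 VA=0x642C1F51D (r,kernel):
  [0] read 0x10 idx=25: raw=0x14007 flags P=1 W=1 U=1 S=0
  [1] read 0x14 idx=22: raw=0x17007 flags P=1 W=1 U=1 S=0
  [2] read 0x17 idx=31: raw=0x1A007 flags P=1 W=1 U=1 S=0
  ⇒ phys 0x1A51D  [3 reads]
#1 VA=0x683C07B97 (w,kernel):
  [0] read 0x10 idx=26: raw=0x1E007 flags P=1 W=1 U=1 S=0
  [1] read 0x1E idx=30: raw=0x22007 flags P=1 W=1 U=1 S=0
  [2] read 0x22 idx=7: raw=0x23007 flags P=1 W=1 U=1 S=0
  ⇒ phys 0x23B97  [3 reads]

TLB: [["0x683C07", "0x23"]]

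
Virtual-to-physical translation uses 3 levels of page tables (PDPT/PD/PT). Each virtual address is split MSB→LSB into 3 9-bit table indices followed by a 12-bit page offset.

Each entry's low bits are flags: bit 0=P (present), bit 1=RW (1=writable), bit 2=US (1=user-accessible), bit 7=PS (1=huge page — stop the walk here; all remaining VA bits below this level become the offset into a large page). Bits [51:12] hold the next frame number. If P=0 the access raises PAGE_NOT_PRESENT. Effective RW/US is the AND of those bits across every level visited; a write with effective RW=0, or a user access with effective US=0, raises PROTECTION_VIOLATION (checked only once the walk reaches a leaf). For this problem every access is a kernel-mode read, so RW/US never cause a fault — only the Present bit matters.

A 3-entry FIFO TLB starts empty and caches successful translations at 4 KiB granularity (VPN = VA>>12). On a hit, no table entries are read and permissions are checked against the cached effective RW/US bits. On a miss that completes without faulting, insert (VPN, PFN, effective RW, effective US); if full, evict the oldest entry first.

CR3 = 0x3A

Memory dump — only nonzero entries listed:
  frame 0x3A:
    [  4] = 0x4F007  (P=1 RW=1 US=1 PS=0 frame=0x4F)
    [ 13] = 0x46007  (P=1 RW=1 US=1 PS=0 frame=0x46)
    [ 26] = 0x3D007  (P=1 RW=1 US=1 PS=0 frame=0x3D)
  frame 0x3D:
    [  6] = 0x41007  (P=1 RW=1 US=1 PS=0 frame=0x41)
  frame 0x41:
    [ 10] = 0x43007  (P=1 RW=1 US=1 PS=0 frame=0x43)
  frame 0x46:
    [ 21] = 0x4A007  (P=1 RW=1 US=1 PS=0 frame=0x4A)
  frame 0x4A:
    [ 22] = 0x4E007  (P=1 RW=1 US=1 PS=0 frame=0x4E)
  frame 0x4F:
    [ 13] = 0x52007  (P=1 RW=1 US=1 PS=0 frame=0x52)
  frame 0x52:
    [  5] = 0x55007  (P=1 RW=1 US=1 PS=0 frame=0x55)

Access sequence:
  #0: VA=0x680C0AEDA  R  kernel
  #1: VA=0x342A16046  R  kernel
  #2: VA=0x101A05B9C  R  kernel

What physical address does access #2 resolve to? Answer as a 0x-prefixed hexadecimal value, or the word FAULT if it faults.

Per-access translation:
#0 VA=0x680C0AEDA (r,kernel):
  lvl0: tbl 0x3A, slot 26 ⇒ 0x3D007 (P1/RW1/US1/PS0)
  lvl1: tbl 0x3D, slot 6 ⇒ 0x41007 (P1/RW1/US1/PS0)
  lvl2: tbl 0x41, slot 10 ⇒ 0x43007 (P1/RW1/US1/PS0)
  ✓ 0x43EDA  — 3 lookups
#1 VA=0x342A16046 (r,kernel):
  lvl0: tbl 0x3A, slot 13 ⇒ 0x46007 (P1/RW1/US1/PS0)
  lvl1: tbl 0x46, slot 21 ⇒ 0x4A007 (P1/RW1/US1/PS0)
  lvl2: tbl 0x4A, slot 22 ⇒ 0x4E007 (P1/RW1/US1/PS0)
  ✓ 0x4E046  — 3 lookups
#2 VA=0x101A05B9C (r,kernel):
  lvl0: tbl 0x3A, slot 4 ⇒ 0x4F007 (P1/RW1/US1/PS0)
  lvl1: tbl 0x4F, slot 13 ⇒ 0x52007 (P1/RW1/US1/PS0)
  lvl2: tbl 0x52, slot 5 ⇒ 0x55007 (P1/RW1/US1/PS0)
  ✓ 0x55B9C  — 3 lookups

Access #2 PA: 0x55B9C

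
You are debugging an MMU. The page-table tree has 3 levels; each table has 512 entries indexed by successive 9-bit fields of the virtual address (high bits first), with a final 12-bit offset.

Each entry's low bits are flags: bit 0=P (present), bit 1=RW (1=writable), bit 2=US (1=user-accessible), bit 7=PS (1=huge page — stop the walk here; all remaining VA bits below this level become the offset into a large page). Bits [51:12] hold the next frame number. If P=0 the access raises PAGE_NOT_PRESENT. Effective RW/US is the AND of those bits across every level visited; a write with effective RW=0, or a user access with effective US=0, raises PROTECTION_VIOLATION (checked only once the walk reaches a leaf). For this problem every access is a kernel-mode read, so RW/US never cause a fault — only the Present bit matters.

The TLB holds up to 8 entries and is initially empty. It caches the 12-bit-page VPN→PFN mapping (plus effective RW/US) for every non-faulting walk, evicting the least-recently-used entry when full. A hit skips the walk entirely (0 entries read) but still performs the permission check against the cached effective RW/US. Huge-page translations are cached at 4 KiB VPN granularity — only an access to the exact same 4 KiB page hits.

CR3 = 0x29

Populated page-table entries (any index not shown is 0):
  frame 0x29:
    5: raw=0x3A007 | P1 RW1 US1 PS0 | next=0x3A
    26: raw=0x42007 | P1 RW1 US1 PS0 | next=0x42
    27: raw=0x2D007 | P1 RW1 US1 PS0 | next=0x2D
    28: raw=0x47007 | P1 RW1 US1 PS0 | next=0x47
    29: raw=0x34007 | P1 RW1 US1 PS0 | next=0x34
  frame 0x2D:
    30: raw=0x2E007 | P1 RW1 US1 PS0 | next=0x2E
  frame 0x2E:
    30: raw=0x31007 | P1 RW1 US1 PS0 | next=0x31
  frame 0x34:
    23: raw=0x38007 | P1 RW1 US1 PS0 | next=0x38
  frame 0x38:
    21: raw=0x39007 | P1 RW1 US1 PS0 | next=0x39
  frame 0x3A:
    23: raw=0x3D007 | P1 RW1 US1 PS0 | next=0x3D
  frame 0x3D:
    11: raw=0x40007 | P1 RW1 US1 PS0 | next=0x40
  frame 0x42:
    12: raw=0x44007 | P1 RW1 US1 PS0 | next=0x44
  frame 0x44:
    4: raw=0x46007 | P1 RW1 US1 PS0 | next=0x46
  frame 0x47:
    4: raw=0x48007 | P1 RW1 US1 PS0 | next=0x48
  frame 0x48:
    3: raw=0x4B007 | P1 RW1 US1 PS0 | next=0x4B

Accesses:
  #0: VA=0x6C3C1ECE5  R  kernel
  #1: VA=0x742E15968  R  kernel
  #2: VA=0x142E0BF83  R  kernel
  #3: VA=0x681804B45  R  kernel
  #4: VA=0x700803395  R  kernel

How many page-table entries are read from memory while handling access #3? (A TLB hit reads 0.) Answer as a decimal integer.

Per-access translation:
#0 VA=0x6C3C1ECE5 (r,kernel):
  L0: frame=0x29 idx=27 entry=0x2D007 [P=1 RW=1 US=1 PS=0]
  L1: frame=0x2D idx=30 entry=0x2E007 [P=1 RW=1 US=1 PS=0]
  L2: frame=0x2E idx=30 entry=0x31007 [P=1 RW=1 US=1 PS=0]
  ⇒ phys 0x31CE5  [3 reads]
#1 VA=0x742E15968 (r,kernel):
  L0: frame=0x29 idx=29 entry=0x34007 [P=1 RW=1 US=1 PS=0]
  L1: frame=0x34 idx=23 entry=0x38007 [P=1 RW=1 US=1 PS=0]
  L2: frame=0x38 idx=21 entry=0x39007 [P=1 RW=1 US=1 PS=0]
  ⇒ phys 0x39968  [3 reads]
#2 VA=0x142E0BF83 (r,kernel):
  L0: frame=0x29 idx=5 entry=0x3A007 [P=1 RW=1 US=1 PS=0]
  L1: frame=0x3A idx=23 entry=0x3D007 [P=1 RW=1 US=1 PS=0]
  L2: frame=0x3D idx=11 entry=0x40007 [P=1 RW=1 US=1 PS=0]
  ⇒ phys 0x40F83  [3 reads]
#3 VA=0x681804B45 (r,kernel):
  L0: frame=0x29 idx=26 entry=0x42007 [P=1 RW=1 US=1 PS=0]
  L1: frame=0x42 idx=12 entry=0x44007 [P=1 RW=1 US=1 PS=0]
  L2: frame=0x44 idx=4 entry=0x46007 [P=1 RW=1 US=1 PS=0]
  ⇒ phys 0x46B45  [3 reads]
#4 VA=0x700803395 (r,kernel):
  L0: frame=0x29 idx=28 entry=0x47007 [P=1 RW=1 US=1 PS=0]
  L1: frame=0x47 idx=4 entry=0x48007 [P=1 RW=1 US=1 PS=0]
  L2: frame=0x48 idx=3 entry=0x4B007 [P=1 RW=1 US=1 PS=0]
  ⇒ phys 0x4B395  [3 reads]

Entries read for #3: 3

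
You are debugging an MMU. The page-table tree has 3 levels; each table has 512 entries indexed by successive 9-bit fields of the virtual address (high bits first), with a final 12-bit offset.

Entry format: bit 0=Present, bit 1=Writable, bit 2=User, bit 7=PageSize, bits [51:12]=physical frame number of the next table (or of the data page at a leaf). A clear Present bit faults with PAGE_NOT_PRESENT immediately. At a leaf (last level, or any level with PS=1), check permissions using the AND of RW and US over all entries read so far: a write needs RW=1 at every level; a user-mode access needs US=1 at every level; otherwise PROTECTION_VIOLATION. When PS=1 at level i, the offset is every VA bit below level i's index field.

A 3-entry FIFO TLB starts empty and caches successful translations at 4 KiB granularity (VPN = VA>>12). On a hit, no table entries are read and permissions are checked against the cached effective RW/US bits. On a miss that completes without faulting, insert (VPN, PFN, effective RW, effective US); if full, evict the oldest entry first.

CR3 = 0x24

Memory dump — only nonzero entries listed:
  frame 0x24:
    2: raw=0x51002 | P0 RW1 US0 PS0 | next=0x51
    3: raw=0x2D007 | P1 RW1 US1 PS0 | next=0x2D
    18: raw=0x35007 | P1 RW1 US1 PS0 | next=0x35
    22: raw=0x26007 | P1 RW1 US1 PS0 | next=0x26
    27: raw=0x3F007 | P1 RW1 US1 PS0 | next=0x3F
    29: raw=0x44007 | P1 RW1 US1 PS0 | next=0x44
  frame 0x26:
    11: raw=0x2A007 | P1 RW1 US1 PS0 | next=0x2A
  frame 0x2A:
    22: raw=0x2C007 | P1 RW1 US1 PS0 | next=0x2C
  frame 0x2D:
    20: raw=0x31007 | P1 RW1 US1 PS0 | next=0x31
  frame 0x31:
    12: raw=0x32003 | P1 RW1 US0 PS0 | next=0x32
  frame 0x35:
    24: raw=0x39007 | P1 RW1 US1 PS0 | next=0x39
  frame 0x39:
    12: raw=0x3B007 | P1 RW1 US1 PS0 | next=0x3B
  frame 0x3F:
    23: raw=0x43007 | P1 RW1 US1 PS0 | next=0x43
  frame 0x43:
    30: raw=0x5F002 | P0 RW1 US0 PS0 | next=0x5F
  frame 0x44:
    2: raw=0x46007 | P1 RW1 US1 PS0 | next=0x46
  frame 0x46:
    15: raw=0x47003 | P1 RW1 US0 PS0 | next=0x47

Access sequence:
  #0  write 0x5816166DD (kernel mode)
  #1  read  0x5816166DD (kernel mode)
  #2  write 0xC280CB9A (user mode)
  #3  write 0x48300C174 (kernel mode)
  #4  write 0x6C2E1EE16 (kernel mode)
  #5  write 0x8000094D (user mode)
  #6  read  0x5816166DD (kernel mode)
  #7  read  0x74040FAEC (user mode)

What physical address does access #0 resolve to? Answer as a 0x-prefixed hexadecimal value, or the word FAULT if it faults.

Walk each access:
#0 VA=0x5816166DD (w,kernel):
  L0 @0x24[22] → 0x26007  P=1,RW=1,US=1,PS=0
  L1 @0x26[11] → 0x2A007  P=1,RW=1,US=1,PS=0
  L2 @0x2A[22] → 0x2C007  P=1,RW=1,US=1,PS=0
  ✓ 0x2C6DD  — 3 lookups
#1 VA=0x5816166DD (r,kernel):
  TLB hit vpn=0x581616 → PA=0x2C6DD
#2 VA=0xC280CB9A (w,user):
  L0 @0x24[3] → 0x2D007  P=1,RW=1,US=1,PS=0
  L1 @0x2D[20] → 0x31007  P=1,RW=1,US=1,PS=0
  L2 @0x31[12] → 0x32003  P=1,RW=1,US=0,PS=0
  → PROTECTION_VIOLATION  (3 entries read)
#3 VA=0x48300C174 (w,kernel):
  L0 @0x24[18] → 0x35007  P=1,RW=1,US=1,PS=0
  L1 @0x35[24] → 0x39007  P=1,RW=1,US=1,PS=0
  L2 @0x39[12] → 0x3B007  P=1,RW=1,US=1,PS=0
  ✓ 0x3B174  — 3 lookups
#4 VA=0x6C2E1EE16 (w,kernel):
  L0 @0x24[27] → 0x3F007  P=1,RW=1,US=1,PS=0
  L1 @0x3F[23] → 0x43007  P=1,RW=1,US=1,PS=0
  L2 @0x43[30] → 0x5F002  P=0,RW=1,US=0,PS=0
  → PAGE_NOT_PRESENT  (3 entries read)
#5 VA=0x8000094D (w,user):
  L0 @0x24[2] → 0x51002  P=0,RW=1,US=0,PS=0
  → PAGE_NOT_PRESENT  (1 entries read)
#6 VA=0x5816166DD (r,kernel):
  TLB hit vpn=0x581616 → PA=0x2C6DD
#7 VA=0x74040FAEC (r,user):
  L0 @0x24[29] → 0x44007  P=1,RW=1,US=1,PS=0
  L1 @0x44[2] → 0x46007  P=1,RW=1,US=1,PS=0
  L2 @0x46[15] → 0x47003  P=1,RW=1,US=0,PS=0
  → PROTECTION_VIOLATION  (3 entries read)

Access #0 PA: 0x2C6DD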